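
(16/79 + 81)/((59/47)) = 301505/4661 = 64.69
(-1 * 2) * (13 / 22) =-13 / 11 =-1.18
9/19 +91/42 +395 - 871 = -53963/114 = -473.36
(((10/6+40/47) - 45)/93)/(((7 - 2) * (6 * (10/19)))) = -0.03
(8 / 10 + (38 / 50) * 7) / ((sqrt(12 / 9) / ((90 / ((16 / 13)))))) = 17901 * sqrt(3) / 80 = 387.57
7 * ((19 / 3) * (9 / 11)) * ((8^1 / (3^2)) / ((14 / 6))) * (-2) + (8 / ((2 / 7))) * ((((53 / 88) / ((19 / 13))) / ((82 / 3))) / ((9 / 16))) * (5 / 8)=-1396781 / 51414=-27.17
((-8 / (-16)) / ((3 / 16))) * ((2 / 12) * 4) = 1.78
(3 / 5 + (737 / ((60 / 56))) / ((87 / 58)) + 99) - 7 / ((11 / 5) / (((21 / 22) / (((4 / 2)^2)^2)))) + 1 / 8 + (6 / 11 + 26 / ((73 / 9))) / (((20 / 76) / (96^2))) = 1677944098537 / 12719520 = 131918.82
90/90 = 1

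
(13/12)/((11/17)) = 221/132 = 1.67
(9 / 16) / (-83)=-9 / 1328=-0.01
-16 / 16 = -1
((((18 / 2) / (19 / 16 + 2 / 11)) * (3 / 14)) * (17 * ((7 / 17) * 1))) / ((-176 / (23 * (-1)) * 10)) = 621 / 4820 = 0.13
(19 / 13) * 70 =1330 / 13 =102.31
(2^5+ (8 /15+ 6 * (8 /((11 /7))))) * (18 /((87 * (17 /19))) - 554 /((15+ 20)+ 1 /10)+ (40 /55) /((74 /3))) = -11378486945008 /11620702665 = -979.16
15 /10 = 3 /2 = 1.50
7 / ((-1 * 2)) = -7 / 2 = -3.50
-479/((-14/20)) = 4790/7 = 684.29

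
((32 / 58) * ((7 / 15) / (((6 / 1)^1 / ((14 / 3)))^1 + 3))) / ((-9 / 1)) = -392 / 58725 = -0.01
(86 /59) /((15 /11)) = 946 /885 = 1.07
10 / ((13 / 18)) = 180 / 13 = 13.85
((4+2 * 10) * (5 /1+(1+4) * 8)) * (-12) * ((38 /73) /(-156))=41040 /949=43.25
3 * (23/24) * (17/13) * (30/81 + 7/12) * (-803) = -32339219/11232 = -2879.20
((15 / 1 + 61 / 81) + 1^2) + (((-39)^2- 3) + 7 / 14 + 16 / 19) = 4728101 / 3078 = 1536.10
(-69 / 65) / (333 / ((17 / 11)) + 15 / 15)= -51 / 10400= -0.00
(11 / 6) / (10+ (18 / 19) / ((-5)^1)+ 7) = 1045 / 9582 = 0.11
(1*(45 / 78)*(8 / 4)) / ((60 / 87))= 1.67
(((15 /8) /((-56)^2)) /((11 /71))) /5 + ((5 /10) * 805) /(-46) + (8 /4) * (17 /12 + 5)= 3381247 /827904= 4.08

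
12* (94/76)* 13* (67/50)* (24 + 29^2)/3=7082101/95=74548.43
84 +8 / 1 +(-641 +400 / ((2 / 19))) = 3251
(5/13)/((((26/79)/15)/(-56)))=-165900/169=-981.66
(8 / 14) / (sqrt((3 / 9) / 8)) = 8 * sqrt(6) / 7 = 2.80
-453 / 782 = -0.58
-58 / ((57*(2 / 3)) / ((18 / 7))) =-522 / 133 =-3.92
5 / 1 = 5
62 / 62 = 1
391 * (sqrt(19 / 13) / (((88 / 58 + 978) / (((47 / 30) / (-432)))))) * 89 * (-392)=332017259 * sqrt(247) / 85461480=61.06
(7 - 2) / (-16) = -5 / 16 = -0.31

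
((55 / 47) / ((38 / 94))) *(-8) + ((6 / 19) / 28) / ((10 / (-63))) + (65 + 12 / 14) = 42.63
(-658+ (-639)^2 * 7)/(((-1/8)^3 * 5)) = -1463085568/5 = -292617113.60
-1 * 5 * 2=-10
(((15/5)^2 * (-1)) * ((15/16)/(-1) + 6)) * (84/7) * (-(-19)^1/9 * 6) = -13851/2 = -6925.50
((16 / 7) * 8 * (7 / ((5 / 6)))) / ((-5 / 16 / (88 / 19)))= -1081344 / 475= -2276.51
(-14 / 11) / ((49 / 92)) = -184 / 77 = -2.39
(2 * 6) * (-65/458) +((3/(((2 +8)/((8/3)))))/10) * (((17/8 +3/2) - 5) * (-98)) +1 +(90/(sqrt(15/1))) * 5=115381/11450 +30 * sqrt(15)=126.27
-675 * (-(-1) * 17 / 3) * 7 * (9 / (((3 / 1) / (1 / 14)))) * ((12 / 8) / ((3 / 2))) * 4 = -22950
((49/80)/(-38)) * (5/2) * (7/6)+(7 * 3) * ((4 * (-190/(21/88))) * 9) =-4391608663/7296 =-601920.05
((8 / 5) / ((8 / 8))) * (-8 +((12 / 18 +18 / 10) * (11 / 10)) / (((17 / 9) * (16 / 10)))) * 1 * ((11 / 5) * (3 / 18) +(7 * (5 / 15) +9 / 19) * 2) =-32927531 / 484500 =-67.96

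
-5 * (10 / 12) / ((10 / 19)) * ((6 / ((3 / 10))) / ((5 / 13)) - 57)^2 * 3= -2375 / 4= -593.75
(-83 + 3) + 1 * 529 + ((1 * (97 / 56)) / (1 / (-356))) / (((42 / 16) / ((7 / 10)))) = 29879 / 105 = 284.56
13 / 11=1.18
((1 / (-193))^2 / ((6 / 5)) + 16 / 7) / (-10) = -3575939 / 15644580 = -0.23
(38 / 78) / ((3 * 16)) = 0.01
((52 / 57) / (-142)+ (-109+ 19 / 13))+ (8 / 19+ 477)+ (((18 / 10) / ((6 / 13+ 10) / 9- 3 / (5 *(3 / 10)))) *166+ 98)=1432632296 / 12889695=111.15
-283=-283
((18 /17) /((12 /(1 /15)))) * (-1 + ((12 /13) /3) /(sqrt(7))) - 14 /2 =-1191 /170 + 2 * sqrt(7) /7735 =-7.01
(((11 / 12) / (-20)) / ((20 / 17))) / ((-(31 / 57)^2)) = 202521 / 1537600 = 0.13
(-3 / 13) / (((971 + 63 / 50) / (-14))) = 2100 / 631969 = 0.00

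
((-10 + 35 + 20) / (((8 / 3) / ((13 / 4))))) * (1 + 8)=15795 / 32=493.59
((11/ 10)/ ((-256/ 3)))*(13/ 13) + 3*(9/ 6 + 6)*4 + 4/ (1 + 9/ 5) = 1638169/ 17920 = 91.42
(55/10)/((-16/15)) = -5.16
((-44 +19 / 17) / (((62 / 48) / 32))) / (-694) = 279936 / 182869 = 1.53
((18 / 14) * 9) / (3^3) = 3 / 7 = 0.43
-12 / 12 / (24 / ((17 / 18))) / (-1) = 17 / 432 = 0.04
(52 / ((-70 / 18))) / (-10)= 234 / 175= 1.34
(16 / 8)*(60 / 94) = 60 / 47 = 1.28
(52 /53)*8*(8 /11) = 3328 /583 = 5.71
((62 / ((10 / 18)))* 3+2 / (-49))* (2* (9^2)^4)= 7061039739072 / 245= 28820570363.56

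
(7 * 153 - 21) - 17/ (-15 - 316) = 347567/ 331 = 1050.05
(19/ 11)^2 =361/ 121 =2.98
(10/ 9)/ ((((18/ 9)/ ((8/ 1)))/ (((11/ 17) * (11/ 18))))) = 2420/ 1377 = 1.76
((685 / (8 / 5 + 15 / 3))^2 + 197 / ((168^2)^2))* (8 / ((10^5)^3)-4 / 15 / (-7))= 9438936925309591267663405507 / 23001656832000000000000000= 410.36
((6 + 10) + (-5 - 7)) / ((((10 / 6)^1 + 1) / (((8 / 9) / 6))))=2 / 9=0.22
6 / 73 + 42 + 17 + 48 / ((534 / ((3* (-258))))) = -68159 / 6497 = -10.49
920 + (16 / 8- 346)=576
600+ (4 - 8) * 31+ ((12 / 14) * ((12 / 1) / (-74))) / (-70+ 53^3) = 18345522152 / 38541013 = 476.00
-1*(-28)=28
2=2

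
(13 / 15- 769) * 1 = -11522 / 15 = -768.13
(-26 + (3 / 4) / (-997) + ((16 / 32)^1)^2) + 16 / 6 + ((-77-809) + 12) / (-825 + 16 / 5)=-541266361 / 24580038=-22.02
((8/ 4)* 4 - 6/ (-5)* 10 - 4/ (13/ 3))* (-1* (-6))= 1488/ 13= 114.46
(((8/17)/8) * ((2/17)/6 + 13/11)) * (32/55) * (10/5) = 43136/524535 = 0.08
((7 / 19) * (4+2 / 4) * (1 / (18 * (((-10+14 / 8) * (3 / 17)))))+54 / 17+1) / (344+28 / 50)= 1644100 / 137724939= 0.01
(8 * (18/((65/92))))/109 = 1.87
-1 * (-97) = 97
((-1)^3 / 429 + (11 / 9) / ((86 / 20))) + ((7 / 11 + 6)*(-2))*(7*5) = -25692809 / 55341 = -464.26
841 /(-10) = -841 /10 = -84.10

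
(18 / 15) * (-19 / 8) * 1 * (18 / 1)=-513 / 10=-51.30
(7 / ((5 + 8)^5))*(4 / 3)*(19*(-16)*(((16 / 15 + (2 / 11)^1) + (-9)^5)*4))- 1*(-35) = 338158195417 / 183790035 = 1839.92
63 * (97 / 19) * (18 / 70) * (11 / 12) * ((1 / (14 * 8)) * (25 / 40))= 28809 / 68096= 0.42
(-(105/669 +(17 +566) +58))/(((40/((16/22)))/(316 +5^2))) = -4432318/1115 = -3975.17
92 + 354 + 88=534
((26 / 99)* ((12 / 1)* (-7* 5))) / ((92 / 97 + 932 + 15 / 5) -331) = -8827 / 48411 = -0.18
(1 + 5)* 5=30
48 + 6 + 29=83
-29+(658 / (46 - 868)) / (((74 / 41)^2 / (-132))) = 644502 / 187553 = 3.44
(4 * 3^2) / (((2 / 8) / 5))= 720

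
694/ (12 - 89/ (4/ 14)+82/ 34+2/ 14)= -165172/ 70673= -2.34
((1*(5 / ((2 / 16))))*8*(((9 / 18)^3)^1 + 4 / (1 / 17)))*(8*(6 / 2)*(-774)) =-404956800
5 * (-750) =-3750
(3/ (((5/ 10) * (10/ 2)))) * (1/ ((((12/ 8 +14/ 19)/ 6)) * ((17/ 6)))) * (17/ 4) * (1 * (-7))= -14364/ 425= -33.80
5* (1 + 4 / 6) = 25 / 3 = 8.33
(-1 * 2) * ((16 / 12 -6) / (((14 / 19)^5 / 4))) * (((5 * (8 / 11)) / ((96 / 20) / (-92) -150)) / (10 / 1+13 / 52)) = -2847513850 / 7007128821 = -0.41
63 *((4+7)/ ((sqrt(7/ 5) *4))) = 99 *sqrt(35)/ 4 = 146.42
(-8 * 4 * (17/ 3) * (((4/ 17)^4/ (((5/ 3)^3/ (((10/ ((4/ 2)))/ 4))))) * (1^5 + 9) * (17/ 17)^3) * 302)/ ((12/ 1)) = -927744/ 24565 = -37.77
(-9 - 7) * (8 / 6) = -64 / 3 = -21.33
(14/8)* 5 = 35/4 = 8.75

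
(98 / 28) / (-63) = -0.06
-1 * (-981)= 981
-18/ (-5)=18/ 5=3.60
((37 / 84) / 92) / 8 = 37 / 61824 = 0.00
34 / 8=17 / 4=4.25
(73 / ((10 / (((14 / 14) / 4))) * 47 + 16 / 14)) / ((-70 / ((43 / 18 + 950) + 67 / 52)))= -32581433 / 61626240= -0.53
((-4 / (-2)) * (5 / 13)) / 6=5 / 39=0.13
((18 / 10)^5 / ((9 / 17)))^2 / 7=181.99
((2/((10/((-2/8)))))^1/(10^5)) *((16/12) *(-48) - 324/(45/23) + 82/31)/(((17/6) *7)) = 52767/9222500000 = 0.00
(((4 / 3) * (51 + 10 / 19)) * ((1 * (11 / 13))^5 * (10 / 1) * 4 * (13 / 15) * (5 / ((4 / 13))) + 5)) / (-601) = -6435808940 / 225787887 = -28.50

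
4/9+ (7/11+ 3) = 404/99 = 4.08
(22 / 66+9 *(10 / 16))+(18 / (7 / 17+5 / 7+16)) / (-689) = 100373309 / 16850184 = 5.96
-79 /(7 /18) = -1422 /7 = -203.14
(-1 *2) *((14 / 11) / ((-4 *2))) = 7 / 22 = 0.32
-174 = -174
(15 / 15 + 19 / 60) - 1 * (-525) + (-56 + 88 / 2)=514.32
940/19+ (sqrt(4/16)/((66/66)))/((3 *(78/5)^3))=2676475655/54098928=49.47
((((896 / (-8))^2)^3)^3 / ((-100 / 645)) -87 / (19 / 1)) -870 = -4712026540899406775909445297461658731661 / 95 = -49600279377888492377994160000000000000.00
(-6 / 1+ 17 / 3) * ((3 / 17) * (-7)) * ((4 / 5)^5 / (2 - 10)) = -896 / 53125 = -0.02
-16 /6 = -8 /3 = -2.67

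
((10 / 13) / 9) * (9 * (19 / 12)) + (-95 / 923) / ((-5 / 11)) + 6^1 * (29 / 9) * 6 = 650407 / 5538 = 117.44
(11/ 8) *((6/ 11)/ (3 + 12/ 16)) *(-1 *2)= -2/ 5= -0.40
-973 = -973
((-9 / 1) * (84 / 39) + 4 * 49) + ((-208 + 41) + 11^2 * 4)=6417 / 13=493.62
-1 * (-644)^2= -414736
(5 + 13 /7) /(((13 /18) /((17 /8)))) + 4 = 2200 /91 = 24.18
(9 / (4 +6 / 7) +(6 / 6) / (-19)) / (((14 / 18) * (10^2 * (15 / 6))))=10467 / 1130500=0.01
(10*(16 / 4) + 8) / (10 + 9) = 48 / 19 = 2.53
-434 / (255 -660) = 434 / 405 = 1.07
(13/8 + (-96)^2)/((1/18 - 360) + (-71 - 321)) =-663669/54140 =-12.26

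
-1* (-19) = 19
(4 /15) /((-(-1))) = 4 /15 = 0.27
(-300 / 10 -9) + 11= -28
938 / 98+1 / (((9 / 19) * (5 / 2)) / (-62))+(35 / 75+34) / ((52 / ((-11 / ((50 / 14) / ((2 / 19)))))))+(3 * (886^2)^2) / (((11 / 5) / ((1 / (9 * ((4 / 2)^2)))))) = 998852029635888671 / 42792750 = 23341618139.43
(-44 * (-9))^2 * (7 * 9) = 9879408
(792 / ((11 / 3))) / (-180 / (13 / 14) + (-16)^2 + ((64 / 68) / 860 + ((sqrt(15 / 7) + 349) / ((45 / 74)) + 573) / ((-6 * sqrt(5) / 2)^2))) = 49072124625184042200 / 19910974008204426283- 2923021144508400 * sqrt(105) / 19910974008204426283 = 2.46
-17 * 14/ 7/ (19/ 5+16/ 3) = -510/ 137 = -3.72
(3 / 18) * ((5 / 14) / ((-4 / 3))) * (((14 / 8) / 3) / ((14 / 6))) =-5 / 448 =-0.01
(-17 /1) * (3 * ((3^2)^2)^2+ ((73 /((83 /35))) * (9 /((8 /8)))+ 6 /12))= -56328667 /166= -339329.32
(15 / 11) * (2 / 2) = 1.36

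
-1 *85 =-85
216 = 216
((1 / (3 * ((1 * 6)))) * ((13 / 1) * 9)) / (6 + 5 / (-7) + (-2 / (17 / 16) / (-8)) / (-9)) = 13923 / 11266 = 1.24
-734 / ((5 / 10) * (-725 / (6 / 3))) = 2936 / 725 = 4.05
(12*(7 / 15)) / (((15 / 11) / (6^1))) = 24.64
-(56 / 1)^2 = -3136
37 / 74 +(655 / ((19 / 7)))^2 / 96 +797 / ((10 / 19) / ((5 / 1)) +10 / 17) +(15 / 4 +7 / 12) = 35593823 / 20216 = 1760.68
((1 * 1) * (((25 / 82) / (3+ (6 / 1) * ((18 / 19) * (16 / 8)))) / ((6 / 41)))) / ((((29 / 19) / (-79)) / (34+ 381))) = -295884625 / 95004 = -3114.44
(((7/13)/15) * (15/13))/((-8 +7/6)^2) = 252/284089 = 0.00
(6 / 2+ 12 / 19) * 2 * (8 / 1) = 1104 / 19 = 58.11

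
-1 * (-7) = 7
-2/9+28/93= 22/279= 0.08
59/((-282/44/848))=-7806.41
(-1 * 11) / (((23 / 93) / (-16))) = 16368 / 23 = 711.65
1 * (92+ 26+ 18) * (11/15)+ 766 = 12986/15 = 865.73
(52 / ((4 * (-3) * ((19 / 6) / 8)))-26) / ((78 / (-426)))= 3834 / 19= 201.79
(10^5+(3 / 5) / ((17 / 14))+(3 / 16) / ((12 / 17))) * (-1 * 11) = -5984045463 / 5440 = -1100008.36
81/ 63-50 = -341/ 7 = -48.71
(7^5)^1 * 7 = 117649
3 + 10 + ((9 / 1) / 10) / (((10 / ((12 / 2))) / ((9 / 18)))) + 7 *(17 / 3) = 15881 / 300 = 52.94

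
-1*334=-334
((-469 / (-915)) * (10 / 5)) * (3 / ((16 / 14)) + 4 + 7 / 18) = 47369 / 6588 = 7.19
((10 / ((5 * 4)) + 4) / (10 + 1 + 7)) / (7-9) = -1 / 8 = -0.12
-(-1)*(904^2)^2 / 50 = 333920995328 / 25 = 13356839813.12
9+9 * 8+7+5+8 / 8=94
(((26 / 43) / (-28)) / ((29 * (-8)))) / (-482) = -13 / 67318048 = -0.00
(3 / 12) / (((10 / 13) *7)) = 13 / 280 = 0.05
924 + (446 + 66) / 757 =699980 / 757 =924.68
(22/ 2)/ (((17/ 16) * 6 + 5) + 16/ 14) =616/ 701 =0.88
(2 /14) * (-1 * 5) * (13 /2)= -65 /14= -4.64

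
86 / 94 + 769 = 769.91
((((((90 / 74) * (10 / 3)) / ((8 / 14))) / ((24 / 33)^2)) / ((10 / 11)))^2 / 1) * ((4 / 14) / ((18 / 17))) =5270393975 / 89718784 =58.74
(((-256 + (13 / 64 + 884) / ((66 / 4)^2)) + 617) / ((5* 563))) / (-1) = -2115551 / 16349520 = -0.13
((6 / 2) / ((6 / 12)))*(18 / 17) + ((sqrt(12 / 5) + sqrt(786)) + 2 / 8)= 2*sqrt(15) / 5 + 449 / 68 + sqrt(786)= 36.19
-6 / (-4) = 3 / 2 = 1.50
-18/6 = -3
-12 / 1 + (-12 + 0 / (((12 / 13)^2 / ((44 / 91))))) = -24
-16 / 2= -8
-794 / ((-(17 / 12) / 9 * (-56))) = -90.08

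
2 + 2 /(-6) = 5 /3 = 1.67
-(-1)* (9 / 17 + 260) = 4429 / 17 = 260.53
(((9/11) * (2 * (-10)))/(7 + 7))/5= -18/77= -0.23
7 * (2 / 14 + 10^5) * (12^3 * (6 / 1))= 7257610368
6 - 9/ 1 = -3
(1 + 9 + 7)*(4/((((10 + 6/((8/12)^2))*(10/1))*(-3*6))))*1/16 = -17/16920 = -0.00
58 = 58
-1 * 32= -32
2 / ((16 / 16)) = 2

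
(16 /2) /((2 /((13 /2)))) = 26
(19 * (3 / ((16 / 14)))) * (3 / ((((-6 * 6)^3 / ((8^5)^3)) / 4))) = -36558761623552 / 81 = -451342736093.23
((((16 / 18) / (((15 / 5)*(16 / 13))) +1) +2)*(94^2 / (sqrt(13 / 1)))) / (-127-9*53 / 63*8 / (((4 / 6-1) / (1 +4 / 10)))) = 552250*sqrt(13) / 31941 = 62.34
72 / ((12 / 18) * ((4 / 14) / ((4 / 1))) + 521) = 756 / 5471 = 0.14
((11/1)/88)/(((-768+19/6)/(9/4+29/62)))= -1011/2276144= -0.00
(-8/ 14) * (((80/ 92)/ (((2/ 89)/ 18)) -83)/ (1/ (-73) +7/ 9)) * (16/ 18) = -16481648/ 40411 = -407.85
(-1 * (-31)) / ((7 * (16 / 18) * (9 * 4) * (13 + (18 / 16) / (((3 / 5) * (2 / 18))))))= 31 / 6692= 0.00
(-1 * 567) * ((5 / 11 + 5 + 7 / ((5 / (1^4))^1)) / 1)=-213759 / 55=-3886.53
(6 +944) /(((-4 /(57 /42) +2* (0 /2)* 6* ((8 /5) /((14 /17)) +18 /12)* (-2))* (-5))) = 1805 /28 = 64.46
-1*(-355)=355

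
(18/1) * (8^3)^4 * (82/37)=101429947662336/37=2741349936819.89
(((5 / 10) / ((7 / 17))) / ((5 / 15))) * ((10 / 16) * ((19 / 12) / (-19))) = -85 / 448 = -0.19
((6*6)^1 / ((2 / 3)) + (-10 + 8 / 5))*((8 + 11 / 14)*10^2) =280440 / 7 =40062.86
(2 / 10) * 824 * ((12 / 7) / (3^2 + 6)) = 18.83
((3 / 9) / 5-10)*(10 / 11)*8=-2384 / 33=-72.24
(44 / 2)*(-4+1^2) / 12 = -11 / 2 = -5.50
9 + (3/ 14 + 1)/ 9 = 1151/ 126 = 9.13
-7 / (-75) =7 / 75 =0.09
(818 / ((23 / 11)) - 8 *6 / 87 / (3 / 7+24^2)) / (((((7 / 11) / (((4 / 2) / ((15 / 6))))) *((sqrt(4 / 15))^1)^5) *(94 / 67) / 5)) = 47730.59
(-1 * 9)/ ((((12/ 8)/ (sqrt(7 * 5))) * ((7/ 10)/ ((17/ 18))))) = -170 * sqrt(35)/ 21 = -47.89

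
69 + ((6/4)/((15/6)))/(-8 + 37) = 10008/145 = 69.02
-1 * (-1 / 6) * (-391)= -391 / 6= -65.17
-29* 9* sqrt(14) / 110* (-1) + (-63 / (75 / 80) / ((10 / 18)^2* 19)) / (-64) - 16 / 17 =-123083 / 161500 + 261* sqrt(14) / 110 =8.12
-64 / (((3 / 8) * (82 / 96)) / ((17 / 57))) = -139264 / 2337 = -59.59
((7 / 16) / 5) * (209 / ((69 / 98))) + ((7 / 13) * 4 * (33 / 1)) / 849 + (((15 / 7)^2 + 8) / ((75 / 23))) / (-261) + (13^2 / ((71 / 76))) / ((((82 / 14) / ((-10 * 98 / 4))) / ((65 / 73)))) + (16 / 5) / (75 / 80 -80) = -2037354773783396774719 / 303552076427079480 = -6711.71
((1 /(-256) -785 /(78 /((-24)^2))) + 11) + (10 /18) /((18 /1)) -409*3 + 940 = -1637058461 /269568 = -6072.90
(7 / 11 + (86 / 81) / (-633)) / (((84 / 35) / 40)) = 17898250 / 1692009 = 10.58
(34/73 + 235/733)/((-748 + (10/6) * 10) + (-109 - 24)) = -126231/138748837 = -0.00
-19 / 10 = -1.90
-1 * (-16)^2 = -256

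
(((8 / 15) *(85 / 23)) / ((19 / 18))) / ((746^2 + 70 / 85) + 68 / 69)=20808 / 6201556205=0.00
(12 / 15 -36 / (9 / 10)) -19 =-291 / 5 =-58.20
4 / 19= 0.21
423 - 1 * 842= -419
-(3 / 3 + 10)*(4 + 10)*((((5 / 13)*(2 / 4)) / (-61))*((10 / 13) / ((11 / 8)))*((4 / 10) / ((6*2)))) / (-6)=-140 / 92781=-0.00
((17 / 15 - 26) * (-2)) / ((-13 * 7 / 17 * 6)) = -6341 / 4095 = -1.55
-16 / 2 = -8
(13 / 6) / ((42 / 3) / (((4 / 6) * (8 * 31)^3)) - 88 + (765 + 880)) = 99144448 / 71246725695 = 0.00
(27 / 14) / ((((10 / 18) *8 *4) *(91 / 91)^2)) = 243 / 2240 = 0.11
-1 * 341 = -341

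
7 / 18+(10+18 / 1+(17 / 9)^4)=539561 / 13122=41.12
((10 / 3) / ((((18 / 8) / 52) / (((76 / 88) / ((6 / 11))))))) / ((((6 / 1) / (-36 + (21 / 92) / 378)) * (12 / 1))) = -73624525 / 1207224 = -60.99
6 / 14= 3 / 7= 0.43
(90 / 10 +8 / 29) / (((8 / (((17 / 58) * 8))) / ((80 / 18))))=91460 / 7569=12.08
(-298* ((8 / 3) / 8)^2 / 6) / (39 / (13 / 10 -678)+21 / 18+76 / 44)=-22182226 / 11400813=-1.95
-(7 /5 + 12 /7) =-109 /35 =-3.11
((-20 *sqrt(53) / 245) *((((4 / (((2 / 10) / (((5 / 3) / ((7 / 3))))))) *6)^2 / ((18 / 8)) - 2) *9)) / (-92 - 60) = 114.83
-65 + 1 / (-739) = -48036 / 739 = -65.00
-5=-5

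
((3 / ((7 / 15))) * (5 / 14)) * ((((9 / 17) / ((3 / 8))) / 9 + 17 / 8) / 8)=1425 / 2176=0.65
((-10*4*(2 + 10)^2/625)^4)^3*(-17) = -92870689613638984153638441117057810432/14551915228366851806640625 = -6382025194360.74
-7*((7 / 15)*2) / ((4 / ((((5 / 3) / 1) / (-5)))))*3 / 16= 49 / 480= 0.10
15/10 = 3/2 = 1.50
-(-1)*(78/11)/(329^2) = 0.00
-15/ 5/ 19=-3/ 19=-0.16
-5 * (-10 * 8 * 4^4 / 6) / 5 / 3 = 10240 / 9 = 1137.78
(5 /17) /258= 0.00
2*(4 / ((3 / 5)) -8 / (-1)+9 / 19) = 1726 / 57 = 30.28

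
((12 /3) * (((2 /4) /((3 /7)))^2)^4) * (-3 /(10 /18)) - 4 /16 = -5784241 /77760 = -74.39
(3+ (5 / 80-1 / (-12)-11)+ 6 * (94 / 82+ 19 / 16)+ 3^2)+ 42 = 112469 / 1968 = 57.15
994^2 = 988036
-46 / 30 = -1.53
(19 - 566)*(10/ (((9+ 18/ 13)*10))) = -7111/ 135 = -52.67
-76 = -76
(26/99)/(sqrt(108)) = 0.03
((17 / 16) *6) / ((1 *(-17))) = -3 / 8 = -0.38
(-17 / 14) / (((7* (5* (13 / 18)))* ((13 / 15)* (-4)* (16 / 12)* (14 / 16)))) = 1377 / 115934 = 0.01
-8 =-8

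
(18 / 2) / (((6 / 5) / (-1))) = -15 / 2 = -7.50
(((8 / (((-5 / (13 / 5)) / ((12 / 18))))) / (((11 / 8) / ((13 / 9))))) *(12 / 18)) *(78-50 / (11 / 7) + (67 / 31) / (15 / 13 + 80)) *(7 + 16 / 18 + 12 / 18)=-5034460657408 / 6556534875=-767.85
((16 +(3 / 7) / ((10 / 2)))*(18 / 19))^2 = 102697956 / 442225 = 232.23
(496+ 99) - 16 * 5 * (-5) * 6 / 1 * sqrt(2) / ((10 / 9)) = 595+ 2160 * sqrt(2) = 3649.70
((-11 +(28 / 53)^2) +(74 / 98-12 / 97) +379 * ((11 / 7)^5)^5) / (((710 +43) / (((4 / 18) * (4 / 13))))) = 89509608227741985141585993586323352 / 32192545024492132391097718724811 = 2780.45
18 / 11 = 1.64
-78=-78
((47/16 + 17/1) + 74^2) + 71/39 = 3430601/624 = 5497.76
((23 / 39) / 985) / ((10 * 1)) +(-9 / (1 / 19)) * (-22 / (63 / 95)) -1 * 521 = 13853601611 / 2689050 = 5151.86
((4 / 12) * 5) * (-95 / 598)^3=-4286875 / 641541576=-0.01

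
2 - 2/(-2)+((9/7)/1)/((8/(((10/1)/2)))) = 213/56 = 3.80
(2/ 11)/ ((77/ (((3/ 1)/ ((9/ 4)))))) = 8/ 2541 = 0.00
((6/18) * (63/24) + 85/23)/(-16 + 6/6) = -841/2760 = -0.30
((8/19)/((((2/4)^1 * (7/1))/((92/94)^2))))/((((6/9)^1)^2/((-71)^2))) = 384003216/293797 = 1307.04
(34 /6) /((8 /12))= 17 /2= 8.50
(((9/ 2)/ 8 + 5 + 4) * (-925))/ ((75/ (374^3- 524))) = -24678704925/ 4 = -6169676231.25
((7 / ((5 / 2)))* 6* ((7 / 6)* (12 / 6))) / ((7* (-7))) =-4 / 5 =-0.80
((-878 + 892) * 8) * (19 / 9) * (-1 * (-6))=4256 / 3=1418.67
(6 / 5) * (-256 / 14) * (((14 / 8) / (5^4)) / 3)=-64 / 3125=-0.02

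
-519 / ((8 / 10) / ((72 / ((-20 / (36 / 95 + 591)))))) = 262421451 / 190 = 1381165.53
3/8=0.38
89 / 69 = 1.29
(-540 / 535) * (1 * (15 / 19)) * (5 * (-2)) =16200 / 2033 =7.97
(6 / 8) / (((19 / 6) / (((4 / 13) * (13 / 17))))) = 18 / 323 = 0.06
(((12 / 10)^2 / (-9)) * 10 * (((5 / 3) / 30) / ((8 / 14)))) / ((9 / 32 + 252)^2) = -7168 / 2932799805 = -0.00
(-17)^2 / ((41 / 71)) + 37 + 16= 22692 / 41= 553.46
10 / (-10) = -1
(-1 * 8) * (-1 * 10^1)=80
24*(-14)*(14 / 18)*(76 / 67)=-59584 / 201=-296.44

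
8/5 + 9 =53/5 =10.60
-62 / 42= -31 / 21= -1.48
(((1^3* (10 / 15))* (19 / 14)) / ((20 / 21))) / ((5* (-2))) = -19 / 200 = -0.10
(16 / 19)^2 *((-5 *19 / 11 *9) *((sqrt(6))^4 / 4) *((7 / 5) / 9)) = -16128 / 209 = -77.17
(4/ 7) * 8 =32/ 7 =4.57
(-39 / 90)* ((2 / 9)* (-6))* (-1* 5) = -26 / 9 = -2.89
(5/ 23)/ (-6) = -5/ 138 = -0.04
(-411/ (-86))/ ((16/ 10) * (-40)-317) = -137/ 10922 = -0.01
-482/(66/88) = -1928/3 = -642.67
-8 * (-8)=64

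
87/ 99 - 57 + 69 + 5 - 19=-1.12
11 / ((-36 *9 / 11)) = -121 / 324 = -0.37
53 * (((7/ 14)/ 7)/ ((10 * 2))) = 53/ 280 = 0.19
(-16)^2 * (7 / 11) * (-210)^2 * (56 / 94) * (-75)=-165957120000 / 517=-321000232.11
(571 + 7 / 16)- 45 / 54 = 27389 / 48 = 570.60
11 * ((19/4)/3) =209/12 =17.42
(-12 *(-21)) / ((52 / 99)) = 479.77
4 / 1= 4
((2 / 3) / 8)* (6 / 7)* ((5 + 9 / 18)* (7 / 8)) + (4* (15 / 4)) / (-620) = 317 / 992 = 0.32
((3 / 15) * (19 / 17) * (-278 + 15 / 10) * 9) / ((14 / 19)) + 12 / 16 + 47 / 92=-5893573 / 7820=-753.65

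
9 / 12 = 3 / 4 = 0.75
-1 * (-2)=2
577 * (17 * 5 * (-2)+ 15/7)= -677975/7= -96853.57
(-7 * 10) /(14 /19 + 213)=-1330 /4061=-0.33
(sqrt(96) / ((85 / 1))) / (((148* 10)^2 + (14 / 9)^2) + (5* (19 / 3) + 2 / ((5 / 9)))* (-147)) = 324* sqrt(6) / 15045227443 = 0.00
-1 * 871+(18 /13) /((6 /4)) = -11311 /13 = -870.08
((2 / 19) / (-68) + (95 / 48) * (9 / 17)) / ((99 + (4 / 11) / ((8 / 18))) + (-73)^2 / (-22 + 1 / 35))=-0.01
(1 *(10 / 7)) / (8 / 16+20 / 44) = 220 / 147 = 1.50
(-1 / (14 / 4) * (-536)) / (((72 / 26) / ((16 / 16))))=3484 / 63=55.30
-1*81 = -81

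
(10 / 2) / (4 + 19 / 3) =15 / 31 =0.48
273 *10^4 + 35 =2730035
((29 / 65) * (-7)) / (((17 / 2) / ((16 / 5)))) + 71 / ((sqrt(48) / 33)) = 337.01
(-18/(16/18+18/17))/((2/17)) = -23409/298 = -78.55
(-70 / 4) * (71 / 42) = -355 / 12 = -29.58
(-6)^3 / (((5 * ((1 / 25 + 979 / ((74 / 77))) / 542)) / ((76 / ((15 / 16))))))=-3511535616 / 1884649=-1863.23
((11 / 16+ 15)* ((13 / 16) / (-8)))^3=-34741712447 / 8589934592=-4.04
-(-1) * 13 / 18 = 13 / 18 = 0.72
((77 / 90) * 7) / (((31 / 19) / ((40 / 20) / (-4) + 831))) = 17010301 / 5580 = 3048.44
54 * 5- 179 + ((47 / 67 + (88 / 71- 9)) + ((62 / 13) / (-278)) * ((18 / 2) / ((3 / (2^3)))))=718008541 / 8595899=83.53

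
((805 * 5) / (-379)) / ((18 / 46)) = -92575 / 3411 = -27.14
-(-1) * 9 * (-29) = -261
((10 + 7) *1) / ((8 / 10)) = 85 / 4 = 21.25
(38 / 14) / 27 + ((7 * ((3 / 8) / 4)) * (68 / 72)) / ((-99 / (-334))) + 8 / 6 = 234503 / 66528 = 3.52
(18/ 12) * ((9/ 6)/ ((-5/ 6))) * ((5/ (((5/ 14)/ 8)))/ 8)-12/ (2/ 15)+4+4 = -599/ 5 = -119.80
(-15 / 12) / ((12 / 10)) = -25 / 24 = -1.04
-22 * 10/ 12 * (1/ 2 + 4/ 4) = -55/ 2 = -27.50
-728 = -728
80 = 80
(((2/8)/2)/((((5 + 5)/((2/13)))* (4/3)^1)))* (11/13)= 33/27040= 0.00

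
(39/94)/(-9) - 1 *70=-19753/282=-70.05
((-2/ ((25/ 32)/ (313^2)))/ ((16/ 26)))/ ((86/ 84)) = -427928592/ 1075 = -398073.11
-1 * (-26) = 26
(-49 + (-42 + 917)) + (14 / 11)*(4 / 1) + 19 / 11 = 9161 / 11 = 832.82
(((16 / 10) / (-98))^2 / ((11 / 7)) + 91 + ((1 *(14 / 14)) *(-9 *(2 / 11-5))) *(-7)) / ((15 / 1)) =-6682778 / 471625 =-14.17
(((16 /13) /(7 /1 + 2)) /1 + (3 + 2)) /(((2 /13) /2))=601 /9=66.78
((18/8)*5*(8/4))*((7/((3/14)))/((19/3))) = 2205/19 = 116.05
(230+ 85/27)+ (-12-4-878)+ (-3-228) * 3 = -36554/27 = -1353.85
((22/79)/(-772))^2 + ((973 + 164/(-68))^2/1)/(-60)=-4219348813315031/268736486404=-15700.69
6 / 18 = 1 / 3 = 0.33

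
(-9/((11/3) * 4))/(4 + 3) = -27/308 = -0.09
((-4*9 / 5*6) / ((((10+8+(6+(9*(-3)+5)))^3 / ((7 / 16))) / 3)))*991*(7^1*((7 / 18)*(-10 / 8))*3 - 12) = 99830367 / 640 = 155984.95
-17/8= -2.12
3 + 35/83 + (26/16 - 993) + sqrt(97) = -656001/664 + sqrt(97) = -978.10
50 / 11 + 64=754 / 11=68.55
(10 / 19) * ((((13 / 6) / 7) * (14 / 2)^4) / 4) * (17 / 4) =379015 / 912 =415.59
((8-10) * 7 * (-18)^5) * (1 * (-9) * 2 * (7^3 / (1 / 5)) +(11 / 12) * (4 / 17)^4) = -68206040198642304 / 83521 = -816633423913.06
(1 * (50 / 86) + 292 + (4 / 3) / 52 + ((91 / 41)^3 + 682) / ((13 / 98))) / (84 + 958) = 318786213724 / 60217449357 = 5.29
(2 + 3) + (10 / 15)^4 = 421 / 81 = 5.20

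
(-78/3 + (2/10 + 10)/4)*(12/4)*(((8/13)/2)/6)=-469/130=-3.61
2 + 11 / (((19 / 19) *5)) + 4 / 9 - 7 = -106 / 45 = -2.36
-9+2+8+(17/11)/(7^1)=94/77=1.22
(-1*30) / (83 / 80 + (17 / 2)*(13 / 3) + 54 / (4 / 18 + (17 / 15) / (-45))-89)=-957600 / 7115957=-0.13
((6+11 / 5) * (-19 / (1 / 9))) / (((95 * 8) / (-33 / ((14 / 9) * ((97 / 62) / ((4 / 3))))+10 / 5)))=2014371 / 67900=29.67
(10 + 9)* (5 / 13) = 95 / 13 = 7.31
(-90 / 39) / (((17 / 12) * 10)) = -36 / 221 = -0.16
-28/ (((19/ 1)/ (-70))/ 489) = 958440/ 19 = 50444.21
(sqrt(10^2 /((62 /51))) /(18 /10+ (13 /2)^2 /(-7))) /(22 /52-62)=18200 * sqrt(3162) /29431183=0.03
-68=-68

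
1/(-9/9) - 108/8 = -29/2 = -14.50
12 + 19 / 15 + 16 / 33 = 2269 / 165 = 13.75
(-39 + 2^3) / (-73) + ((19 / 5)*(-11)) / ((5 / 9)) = -136538 / 1825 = -74.82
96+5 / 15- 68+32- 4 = 169 / 3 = 56.33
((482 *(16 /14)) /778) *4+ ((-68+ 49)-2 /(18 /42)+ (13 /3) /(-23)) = -3949930 /187887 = -21.02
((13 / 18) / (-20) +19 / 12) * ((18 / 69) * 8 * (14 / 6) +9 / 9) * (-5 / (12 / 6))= -8355 / 368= -22.70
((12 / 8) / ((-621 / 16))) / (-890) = 4 / 92115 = 0.00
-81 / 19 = -4.26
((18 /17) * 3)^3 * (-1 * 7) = -1102248 /4913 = -224.35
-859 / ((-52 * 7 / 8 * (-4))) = -859 / 182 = -4.72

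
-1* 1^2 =-1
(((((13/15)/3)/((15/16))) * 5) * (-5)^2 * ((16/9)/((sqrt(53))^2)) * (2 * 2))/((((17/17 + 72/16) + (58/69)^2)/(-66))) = -1549250560/28190223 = -54.96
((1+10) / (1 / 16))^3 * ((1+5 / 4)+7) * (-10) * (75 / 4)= -9455424000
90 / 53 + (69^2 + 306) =268641 / 53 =5068.70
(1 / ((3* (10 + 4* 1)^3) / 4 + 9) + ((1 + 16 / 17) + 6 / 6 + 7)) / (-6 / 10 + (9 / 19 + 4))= 8296825 / 3232788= 2.57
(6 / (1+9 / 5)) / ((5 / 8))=24 / 7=3.43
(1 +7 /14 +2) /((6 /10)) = 35 /6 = 5.83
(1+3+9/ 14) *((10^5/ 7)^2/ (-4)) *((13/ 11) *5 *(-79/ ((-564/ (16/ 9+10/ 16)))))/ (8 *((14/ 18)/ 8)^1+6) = -2255588867187500/ 32451573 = -69506303.04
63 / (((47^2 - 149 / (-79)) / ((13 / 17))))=21567 / 989740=0.02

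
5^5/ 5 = 625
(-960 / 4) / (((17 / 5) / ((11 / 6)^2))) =-12100 / 51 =-237.25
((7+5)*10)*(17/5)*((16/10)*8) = 5222.40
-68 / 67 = -1.01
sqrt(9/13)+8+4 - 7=3 * sqrt(13)/13+5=5.83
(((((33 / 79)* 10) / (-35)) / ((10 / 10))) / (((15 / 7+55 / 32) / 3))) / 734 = -3168 / 25078945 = -0.00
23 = 23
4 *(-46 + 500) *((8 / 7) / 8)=1816 / 7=259.43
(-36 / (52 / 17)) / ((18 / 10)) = -85 / 13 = -6.54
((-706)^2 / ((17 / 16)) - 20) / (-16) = -1993659 / 68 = -29318.51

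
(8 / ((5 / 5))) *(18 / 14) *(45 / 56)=405 / 49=8.27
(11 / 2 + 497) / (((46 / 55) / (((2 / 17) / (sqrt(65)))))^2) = 0.15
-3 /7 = -0.43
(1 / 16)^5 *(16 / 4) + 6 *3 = 4718593 / 262144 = 18.00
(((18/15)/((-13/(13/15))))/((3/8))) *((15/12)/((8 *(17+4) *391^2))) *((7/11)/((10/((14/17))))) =-7/12864936150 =-0.00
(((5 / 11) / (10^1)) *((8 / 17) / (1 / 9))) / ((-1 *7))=-36 / 1309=-0.03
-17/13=-1.31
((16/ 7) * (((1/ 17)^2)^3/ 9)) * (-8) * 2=-256/ 1520666847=-0.00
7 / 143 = 0.05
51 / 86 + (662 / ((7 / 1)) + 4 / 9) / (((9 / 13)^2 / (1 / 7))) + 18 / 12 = 46715152 / 1536003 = 30.41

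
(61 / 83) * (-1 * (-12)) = 732 / 83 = 8.82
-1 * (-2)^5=32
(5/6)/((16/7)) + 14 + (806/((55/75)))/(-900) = 69397/5280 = 13.14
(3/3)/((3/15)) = 5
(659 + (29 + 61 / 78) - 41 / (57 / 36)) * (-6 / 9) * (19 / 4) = -982399 / 468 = -2099.14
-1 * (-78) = 78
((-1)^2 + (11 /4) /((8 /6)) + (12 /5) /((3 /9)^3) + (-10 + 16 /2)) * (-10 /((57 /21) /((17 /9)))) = -627011 /1368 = -458.34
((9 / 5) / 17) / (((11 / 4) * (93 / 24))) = 288 / 28985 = 0.01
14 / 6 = 7 / 3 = 2.33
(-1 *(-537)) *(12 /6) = 1074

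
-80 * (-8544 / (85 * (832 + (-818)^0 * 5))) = 45568 / 4743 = 9.61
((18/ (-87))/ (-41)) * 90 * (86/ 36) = 1290/ 1189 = 1.08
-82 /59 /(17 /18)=-1476 /1003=-1.47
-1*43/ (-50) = 43/ 50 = 0.86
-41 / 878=-0.05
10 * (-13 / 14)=-65 / 7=-9.29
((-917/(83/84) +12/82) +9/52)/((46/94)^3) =-17044328402379/2153023652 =-7916.46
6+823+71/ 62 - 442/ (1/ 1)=24065/ 62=388.15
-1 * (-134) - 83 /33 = 4339 /33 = 131.48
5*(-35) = -175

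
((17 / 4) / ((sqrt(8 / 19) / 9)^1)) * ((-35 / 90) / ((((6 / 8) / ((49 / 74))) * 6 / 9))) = -5831 * sqrt(38) / 1184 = -30.36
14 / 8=1.75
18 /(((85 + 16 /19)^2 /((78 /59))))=506844 /156949499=0.00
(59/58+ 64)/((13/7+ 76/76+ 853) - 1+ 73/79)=231707/3049814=0.08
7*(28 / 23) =196 / 23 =8.52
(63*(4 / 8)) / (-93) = -21 / 62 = -0.34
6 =6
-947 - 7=-954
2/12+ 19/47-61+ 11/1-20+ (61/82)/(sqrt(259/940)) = -19579/282+ 61 * sqrt(60865)/10619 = -68.01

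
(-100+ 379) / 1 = 279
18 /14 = 9 /7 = 1.29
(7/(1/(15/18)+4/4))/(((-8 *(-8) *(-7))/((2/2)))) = -5/704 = -0.01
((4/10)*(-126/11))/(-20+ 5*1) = 84/275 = 0.31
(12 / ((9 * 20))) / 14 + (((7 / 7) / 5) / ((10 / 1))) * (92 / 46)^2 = 89 / 1050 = 0.08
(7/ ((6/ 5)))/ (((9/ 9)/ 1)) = 35/ 6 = 5.83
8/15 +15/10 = 61/30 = 2.03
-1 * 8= -8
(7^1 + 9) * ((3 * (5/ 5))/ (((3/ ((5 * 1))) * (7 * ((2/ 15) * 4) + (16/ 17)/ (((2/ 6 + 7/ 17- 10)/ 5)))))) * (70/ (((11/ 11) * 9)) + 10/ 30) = 861400/ 4281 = 201.21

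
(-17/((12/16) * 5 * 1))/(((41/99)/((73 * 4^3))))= -10483968/205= -51141.31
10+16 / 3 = 46 / 3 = 15.33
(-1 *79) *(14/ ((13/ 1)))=-85.08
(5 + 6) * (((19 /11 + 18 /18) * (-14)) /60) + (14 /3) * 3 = 7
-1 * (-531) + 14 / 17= 531.82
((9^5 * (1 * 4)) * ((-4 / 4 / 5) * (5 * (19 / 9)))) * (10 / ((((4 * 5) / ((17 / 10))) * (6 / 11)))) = -7770411 / 10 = -777041.10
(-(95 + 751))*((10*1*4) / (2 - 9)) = 33840 / 7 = 4834.29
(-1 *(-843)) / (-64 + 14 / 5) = -1405 / 102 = -13.77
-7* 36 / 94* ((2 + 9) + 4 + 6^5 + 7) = -982548 / 47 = -20905.28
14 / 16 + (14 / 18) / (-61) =3787 / 4392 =0.86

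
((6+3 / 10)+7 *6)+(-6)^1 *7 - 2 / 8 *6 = 24 / 5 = 4.80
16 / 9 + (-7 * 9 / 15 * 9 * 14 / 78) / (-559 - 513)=1118849 / 627120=1.78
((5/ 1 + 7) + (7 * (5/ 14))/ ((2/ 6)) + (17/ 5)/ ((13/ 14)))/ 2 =3011/ 260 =11.58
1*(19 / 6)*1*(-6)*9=-171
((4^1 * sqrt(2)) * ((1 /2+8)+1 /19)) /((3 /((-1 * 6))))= -1300 * sqrt(2) /19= -96.76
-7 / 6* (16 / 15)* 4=-224 / 45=-4.98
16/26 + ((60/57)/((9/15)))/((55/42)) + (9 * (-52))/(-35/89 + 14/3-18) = 358973932/9957805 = 36.05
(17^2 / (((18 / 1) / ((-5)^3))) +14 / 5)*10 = -180373 / 9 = -20041.44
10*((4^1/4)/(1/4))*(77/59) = 3080/59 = 52.20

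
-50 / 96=-25 / 48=-0.52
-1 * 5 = -5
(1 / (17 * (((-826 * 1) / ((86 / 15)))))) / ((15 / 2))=-0.00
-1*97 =-97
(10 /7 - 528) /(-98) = 1843 /343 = 5.37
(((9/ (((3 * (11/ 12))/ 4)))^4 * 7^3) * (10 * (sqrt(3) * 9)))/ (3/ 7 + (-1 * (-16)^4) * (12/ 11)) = -30971581562880 * sqrt(3)/ 2442381007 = -21963.96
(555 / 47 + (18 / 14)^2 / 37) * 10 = 10100220 / 85211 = 118.53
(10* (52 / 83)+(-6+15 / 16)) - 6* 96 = -763331 / 1328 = -574.80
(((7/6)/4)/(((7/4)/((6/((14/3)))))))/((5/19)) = 57/70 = 0.81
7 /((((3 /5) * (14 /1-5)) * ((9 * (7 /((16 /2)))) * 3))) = 40 /729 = 0.05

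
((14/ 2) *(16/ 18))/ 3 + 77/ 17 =3031/ 459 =6.60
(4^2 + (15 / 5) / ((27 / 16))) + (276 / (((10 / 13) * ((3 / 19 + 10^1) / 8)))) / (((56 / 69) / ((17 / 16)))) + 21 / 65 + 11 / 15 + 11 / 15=2462717539 / 6322680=389.51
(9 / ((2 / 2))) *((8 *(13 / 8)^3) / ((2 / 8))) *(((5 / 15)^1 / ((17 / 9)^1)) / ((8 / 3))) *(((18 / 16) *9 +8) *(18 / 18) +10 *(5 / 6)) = 37667565 / 17408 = 2163.81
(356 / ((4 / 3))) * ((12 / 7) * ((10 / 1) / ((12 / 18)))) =48060 / 7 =6865.71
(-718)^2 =515524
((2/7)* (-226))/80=-0.81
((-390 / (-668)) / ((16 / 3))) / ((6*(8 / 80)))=975 / 5344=0.18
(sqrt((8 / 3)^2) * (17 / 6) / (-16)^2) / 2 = 17 / 1152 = 0.01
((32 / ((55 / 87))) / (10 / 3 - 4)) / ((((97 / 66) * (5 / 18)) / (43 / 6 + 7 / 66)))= -7216128 / 5335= -1352.60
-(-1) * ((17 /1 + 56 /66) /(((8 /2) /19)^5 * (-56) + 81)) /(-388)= -1458422311 /2567287466700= -0.00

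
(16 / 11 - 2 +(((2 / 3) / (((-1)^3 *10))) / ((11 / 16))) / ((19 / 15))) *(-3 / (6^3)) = 65 / 7524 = 0.01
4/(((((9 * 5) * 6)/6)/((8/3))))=32/135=0.24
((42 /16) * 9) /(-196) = -0.12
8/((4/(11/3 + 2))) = 34/3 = 11.33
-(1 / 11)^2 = -1 / 121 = -0.01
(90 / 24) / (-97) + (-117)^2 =5311317 / 388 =13688.96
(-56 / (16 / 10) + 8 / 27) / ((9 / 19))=-17803 / 243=-73.26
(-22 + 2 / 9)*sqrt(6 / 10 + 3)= -196*sqrt(10) / 15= -41.32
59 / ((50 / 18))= 531 / 25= 21.24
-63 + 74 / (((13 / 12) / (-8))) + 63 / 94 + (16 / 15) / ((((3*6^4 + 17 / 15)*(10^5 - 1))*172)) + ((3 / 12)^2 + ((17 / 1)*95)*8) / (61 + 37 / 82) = -2462397270554800439005 / 6178510083912503688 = -398.54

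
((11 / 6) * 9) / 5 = 33 / 10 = 3.30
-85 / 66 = -1.29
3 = 3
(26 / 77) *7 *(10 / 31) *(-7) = -1820 / 341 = -5.34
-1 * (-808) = 808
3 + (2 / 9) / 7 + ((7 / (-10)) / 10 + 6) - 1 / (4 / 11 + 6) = 55469 / 6300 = 8.80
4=4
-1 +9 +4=12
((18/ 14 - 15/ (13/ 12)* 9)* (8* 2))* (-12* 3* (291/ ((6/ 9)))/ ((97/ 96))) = 30688368.53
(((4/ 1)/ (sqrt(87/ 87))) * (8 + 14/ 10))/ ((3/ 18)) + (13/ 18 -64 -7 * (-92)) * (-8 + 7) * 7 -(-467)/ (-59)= -20429539/ 5310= -3847.37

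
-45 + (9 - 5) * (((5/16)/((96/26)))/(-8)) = -69185/1536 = -45.04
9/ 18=0.50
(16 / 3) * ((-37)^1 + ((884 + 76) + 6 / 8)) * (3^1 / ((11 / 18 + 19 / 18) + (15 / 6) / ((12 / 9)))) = 4173.18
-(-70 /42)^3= 125 /27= 4.63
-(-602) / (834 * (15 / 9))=301 / 695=0.43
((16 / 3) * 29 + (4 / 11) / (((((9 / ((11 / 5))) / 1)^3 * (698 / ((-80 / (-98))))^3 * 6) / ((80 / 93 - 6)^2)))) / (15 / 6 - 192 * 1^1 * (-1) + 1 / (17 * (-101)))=50243075732747133179902624 / 63182644188929833158757593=0.80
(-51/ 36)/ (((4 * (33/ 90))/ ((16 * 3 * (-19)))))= 9690/ 11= 880.91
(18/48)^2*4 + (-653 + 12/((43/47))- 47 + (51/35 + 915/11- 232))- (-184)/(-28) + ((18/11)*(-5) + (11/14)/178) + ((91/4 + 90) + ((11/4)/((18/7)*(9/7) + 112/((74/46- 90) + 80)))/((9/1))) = -735.71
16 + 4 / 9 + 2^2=184 / 9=20.44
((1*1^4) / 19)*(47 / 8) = 47 / 152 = 0.31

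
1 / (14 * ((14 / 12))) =3 / 49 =0.06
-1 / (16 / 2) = -1 / 8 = -0.12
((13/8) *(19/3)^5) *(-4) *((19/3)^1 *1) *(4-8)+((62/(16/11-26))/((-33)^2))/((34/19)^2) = 77770604929907/46349820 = 1677905.22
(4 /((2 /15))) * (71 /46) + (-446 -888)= -1287.70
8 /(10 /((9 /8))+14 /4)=144 /223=0.65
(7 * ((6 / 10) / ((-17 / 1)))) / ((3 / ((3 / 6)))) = -7 / 170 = -0.04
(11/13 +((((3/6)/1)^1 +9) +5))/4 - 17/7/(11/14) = 853/1144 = 0.75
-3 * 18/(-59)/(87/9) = 0.09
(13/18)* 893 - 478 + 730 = 16145/18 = 896.94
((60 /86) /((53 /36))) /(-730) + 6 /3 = 332626 /166367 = 2.00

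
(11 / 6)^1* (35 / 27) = 2.38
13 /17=0.76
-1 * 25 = -25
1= 1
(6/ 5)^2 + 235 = 5911/ 25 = 236.44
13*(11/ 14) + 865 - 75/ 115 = 281609/ 322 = 874.56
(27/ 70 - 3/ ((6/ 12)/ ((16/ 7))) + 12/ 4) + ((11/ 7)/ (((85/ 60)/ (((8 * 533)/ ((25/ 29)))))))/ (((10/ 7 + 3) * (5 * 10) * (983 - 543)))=-236839737/ 23056250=-10.27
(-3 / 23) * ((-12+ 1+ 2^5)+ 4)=-75 / 23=-3.26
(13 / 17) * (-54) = -702 / 17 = -41.29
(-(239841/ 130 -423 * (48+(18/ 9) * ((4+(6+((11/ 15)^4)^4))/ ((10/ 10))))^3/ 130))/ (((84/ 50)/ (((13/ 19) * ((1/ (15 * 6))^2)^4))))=4183017763395139083167673777598498214871350914920814588325574031/ 43265415958530123481248014520813001126953167840838432312011718750000000000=0.00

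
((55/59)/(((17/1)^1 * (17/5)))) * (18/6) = 825/17051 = 0.05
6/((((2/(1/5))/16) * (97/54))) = 2592/485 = 5.34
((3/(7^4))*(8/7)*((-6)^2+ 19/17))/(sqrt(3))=5048*sqrt(3)/285719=0.03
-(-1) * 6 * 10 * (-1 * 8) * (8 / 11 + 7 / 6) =-10000 / 11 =-909.09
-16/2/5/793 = -8/3965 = -0.00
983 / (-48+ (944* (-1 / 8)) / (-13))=-12779 / 506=-25.25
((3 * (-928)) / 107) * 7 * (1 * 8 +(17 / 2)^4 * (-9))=915401298 / 107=8555152.32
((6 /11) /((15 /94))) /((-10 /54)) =-5076 /275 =-18.46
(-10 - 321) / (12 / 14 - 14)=2317 / 92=25.18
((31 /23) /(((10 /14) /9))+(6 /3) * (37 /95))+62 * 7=987099 /2185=451.76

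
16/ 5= 3.20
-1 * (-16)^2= -256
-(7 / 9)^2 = -49 / 81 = -0.60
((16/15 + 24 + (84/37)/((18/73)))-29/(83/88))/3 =162466/138195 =1.18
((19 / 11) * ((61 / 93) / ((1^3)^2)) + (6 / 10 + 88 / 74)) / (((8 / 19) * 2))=2626883 / 757020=3.47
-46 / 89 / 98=-23 / 4361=-0.01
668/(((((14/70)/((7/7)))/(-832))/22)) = -61135360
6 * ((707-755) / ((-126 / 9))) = 144 / 7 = 20.57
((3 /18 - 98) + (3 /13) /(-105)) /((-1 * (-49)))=-267091 /133770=-2.00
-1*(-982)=982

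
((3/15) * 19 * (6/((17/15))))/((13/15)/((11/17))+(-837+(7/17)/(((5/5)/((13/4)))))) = -225720/9361097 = -0.02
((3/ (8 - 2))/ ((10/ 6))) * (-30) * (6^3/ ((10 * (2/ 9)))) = -4374/ 5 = -874.80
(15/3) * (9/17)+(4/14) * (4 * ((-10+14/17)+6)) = -117/119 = -0.98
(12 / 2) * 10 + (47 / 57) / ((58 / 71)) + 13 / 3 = 216023 / 3306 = 65.34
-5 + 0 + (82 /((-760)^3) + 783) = 170761663959 /219488000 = 778.00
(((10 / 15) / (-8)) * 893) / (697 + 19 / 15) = -4465 / 41896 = -0.11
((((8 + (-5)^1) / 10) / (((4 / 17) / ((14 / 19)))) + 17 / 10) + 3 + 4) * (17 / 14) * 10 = 62271 / 532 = 117.05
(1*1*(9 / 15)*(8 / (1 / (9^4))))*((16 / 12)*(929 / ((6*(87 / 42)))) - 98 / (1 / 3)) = -887432112 / 145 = -6120221.46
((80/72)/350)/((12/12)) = 1/315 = 0.00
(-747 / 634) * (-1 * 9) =6723 / 634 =10.60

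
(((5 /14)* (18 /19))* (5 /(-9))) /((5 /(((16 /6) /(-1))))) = 40 /399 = 0.10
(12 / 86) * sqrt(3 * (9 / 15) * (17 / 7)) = 18 * sqrt(595) / 1505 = 0.29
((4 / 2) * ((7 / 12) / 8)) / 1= 7 / 48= 0.15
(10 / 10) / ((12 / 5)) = 5 / 12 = 0.42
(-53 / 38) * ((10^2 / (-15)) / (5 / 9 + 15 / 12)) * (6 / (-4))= -7.72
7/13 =0.54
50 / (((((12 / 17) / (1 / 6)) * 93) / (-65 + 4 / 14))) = -64175 / 7812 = -8.21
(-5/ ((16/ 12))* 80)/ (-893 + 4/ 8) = 40/ 119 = 0.34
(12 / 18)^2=4 / 9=0.44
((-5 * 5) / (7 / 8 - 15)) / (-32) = -25 / 452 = -0.06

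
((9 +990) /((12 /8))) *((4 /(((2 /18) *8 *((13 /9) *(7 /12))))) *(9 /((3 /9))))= 8739252 /91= 96035.74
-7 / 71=-0.10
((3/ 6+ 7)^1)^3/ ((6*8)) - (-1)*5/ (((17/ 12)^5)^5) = 6492566374678474717989961070935605/ 738640308780595504504264958855296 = 8.79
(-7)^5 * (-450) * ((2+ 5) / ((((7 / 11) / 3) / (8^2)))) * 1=15973372800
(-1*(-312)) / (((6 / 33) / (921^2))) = 1455581556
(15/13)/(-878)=-15/11414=-0.00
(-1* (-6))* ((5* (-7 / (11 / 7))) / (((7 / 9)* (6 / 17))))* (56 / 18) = -1514.55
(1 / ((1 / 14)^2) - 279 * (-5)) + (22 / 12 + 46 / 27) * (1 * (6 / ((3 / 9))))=4964 / 3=1654.67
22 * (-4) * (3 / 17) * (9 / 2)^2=-5346 / 17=-314.47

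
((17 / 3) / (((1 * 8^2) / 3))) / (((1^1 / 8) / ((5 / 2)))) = 85 / 16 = 5.31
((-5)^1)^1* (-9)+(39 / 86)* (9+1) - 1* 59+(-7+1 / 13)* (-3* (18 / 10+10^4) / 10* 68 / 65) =3946390957 / 181675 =21722.26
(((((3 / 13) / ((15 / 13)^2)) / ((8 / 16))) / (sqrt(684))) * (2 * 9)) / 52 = sqrt(19) / 950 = 0.00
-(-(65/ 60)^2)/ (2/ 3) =169/ 96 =1.76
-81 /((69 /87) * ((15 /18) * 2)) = -61.28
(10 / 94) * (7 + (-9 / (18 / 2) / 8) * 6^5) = -4825 / 47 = -102.66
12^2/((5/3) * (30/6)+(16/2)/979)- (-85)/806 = 342962383/19746194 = 17.37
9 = 9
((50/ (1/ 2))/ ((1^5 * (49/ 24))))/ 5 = 480/ 49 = 9.80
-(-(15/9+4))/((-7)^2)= 17/147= 0.12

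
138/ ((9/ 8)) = 368/ 3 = 122.67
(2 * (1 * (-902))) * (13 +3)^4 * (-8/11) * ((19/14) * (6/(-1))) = -4901044224/7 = -700149174.86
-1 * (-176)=176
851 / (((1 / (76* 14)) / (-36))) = -32596704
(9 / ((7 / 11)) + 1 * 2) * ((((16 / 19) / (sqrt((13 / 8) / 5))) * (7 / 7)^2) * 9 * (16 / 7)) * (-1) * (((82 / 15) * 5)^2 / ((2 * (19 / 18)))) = -3501213696 * sqrt(130) / 229957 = -173597.58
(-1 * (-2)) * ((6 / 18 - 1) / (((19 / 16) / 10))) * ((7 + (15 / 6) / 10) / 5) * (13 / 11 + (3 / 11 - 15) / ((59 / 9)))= 641248 / 36993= 17.33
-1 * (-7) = 7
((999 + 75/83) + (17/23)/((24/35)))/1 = 45860969/45816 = 1000.98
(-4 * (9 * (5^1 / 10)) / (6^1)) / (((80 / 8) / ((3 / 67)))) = -9 / 670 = -0.01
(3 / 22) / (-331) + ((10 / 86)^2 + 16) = 215607191 / 13464418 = 16.01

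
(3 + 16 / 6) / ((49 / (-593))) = -10081 / 147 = -68.58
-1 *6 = -6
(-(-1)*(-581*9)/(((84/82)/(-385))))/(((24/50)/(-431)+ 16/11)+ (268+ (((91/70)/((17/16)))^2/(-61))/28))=11497663941623475/1576441936976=7293.43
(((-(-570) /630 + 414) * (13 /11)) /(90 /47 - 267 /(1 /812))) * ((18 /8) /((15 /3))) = -5323643 /5230711640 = -0.00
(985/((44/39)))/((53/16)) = 153660/583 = 263.57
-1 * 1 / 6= -1 / 6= -0.17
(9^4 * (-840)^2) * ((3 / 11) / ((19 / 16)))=222213196800 / 209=1063221037.32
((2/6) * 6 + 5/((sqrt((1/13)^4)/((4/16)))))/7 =853/28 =30.46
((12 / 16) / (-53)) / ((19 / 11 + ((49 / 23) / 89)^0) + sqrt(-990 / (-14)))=-0.00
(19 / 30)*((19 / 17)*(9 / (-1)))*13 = -14079 / 170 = -82.82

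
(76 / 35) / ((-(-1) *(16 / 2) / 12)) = 114 / 35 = 3.26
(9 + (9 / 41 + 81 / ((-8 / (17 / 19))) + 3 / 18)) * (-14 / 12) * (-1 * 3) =1.14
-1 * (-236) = 236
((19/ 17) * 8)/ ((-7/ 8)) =-1216/ 119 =-10.22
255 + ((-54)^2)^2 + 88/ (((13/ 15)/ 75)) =110642043/ 13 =8510926.38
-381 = -381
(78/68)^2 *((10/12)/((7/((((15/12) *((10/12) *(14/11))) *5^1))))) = 1.04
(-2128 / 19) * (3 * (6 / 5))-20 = -2116 / 5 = -423.20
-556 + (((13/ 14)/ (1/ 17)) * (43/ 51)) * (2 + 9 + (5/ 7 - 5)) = -137191/ 294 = -466.64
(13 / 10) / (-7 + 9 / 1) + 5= 113 / 20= 5.65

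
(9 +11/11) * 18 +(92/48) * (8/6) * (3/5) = 2723/15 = 181.53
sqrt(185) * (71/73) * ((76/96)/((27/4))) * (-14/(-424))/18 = 9443 * sqrt(185)/45128016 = 0.00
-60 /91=-0.66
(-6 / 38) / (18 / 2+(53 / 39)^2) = -4563 / 313462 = -0.01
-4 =-4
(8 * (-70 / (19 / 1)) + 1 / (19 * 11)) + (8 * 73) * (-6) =-738495 / 209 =-3533.47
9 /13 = 0.69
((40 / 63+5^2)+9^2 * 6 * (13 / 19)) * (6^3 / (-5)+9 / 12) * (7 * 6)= -121327477 / 190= -638565.67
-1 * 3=-3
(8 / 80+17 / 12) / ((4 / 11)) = 1001 / 240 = 4.17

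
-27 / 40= -0.68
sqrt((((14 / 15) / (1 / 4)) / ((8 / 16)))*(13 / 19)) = 4*sqrt(25935) / 285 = 2.26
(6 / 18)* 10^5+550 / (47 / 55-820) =4505209250 / 135159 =33332.66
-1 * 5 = -5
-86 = -86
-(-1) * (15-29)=-14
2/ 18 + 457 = 4114/ 9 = 457.11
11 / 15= 0.73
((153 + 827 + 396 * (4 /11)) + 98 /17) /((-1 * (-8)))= 9603 /68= 141.22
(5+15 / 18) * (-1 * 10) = -175 / 3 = -58.33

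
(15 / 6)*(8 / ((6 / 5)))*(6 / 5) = 20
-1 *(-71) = 71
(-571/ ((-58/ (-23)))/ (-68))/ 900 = 0.00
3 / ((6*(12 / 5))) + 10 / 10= 29 / 24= 1.21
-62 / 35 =-1.77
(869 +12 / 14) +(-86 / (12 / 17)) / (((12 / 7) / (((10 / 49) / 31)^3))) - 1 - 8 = 3879259819319 / 4506276033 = 860.86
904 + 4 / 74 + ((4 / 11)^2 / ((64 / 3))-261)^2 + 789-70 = 604476592085 / 8667472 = 69740.82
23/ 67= 0.34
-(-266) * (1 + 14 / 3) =4522 / 3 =1507.33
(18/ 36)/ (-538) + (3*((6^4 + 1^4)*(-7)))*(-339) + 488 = 9935602155/ 1076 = 9233831.00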